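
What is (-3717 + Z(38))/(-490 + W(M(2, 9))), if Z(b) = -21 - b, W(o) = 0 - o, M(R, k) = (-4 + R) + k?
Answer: 3776/497 ≈ 7.5976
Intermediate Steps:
M(R, k) = -4 + R + k
W(o) = -o
(-3717 + Z(38))/(-490 + W(M(2, 9))) = (-3717 + (-21 - 1*38))/(-490 - (-4 + 2 + 9)) = (-3717 + (-21 - 38))/(-490 - 1*7) = (-3717 - 59)/(-490 - 7) = -3776/(-497) = -3776*(-1/497) = 3776/497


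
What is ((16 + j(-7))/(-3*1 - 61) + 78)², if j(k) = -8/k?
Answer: 18948609/3136 ≈ 6042.3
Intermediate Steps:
((16 + j(-7))/(-3*1 - 61) + 78)² = ((16 - 8/(-7))/(-3*1 - 61) + 78)² = ((16 - 8*(-⅐))/(-3 - 61) + 78)² = ((16 + 8/7)/(-64) + 78)² = ((120/7)*(-1/64) + 78)² = (-15/56 + 78)² = (4353/56)² = 18948609/3136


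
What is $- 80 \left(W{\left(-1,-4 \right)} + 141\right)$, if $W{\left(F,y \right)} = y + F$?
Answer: $-10880$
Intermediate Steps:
$W{\left(F,y \right)} = F + y$
$- 80 \left(W{\left(-1,-4 \right)} + 141\right) = - 80 \left(\left(-1 - 4\right) + 141\right) = - 80 \left(-5 + 141\right) = \left(-80\right) 136 = -10880$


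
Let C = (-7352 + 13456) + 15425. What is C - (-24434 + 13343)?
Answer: 32620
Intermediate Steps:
C = 21529 (C = 6104 + 15425 = 21529)
C - (-24434 + 13343) = 21529 - (-24434 + 13343) = 21529 - 1*(-11091) = 21529 + 11091 = 32620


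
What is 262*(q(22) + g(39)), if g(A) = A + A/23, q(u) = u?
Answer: 377804/23 ≈ 16426.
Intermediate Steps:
g(A) = 24*A/23 (g(A) = A + A*(1/23) = A + A/23 = 24*A/23)
262*(q(22) + g(39)) = 262*(22 + (24/23)*39) = 262*(22 + 936/23) = 262*(1442/23) = 377804/23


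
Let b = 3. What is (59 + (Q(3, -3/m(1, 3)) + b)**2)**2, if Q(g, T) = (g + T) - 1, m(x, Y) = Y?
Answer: 5625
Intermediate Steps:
Q(g, T) = -1 + T + g (Q(g, T) = (T + g) - 1 = -1 + T + g)
(59 + (Q(3, -3/m(1, 3)) + b)**2)**2 = (59 + ((-1 - 3/3 + 3) + 3)**2)**2 = (59 + ((-1 - 3*1/3 + 3) + 3)**2)**2 = (59 + ((-1 - 1 + 3) + 3)**2)**2 = (59 + (1 + 3)**2)**2 = (59 + 4**2)**2 = (59 + 16)**2 = 75**2 = 5625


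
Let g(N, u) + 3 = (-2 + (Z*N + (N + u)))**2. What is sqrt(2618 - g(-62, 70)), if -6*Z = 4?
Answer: 5*sqrt(137)/3 ≈ 19.508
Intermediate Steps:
Z = -2/3 (Z = -1/6*4 = -2/3 ≈ -0.66667)
g(N, u) = -3 + (-2 + u + N/3)**2 (g(N, u) = -3 + (-2 + (-2*N/3 + (N + u)))**2 = -3 + (-2 + (u + N/3))**2 = -3 + (-2 + u + N/3)**2)
sqrt(2618 - g(-62, 70)) = sqrt(2618 - (-3 + (-6 - 62 + 3*70)**2/9)) = sqrt(2618 - (-3 + (-6 - 62 + 210)**2/9)) = sqrt(2618 - (-3 + (1/9)*142**2)) = sqrt(2618 - (-3 + (1/9)*20164)) = sqrt(2618 - (-3 + 20164/9)) = sqrt(2618 - 1*20137/9) = sqrt(2618 - 20137/9) = sqrt(3425/9) = 5*sqrt(137)/3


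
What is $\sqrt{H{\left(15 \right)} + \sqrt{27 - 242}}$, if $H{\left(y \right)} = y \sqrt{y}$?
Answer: $\sqrt{15 \sqrt{15} + i \sqrt{215}} \approx 7.6815 + 0.95443 i$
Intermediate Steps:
$H{\left(y \right)} = y^{\frac{3}{2}}$
$\sqrt{H{\left(15 \right)} + \sqrt{27 - 242}} = \sqrt{15^{\frac{3}{2}} + \sqrt{27 - 242}} = \sqrt{15 \sqrt{15} + \sqrt{-215}} = \sqrt{15 \sqrt{15} + i \sqrt{215}}$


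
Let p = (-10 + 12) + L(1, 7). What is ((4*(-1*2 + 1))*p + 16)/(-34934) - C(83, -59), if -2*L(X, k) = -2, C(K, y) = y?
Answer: 1030551/17467 ≈ 59.000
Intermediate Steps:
L(X, k) = 1 (L(X, k) = -½*(-2) = 1)
p = 3 (p = (-10 + 12) + 1 = 2 + 1 = 3)
((4*(-1*2 + 1))*p + 16)/(-34934) - C(83, -59) = ((4*(-1*2 + 1))*3 + 16)/(-34934) - 1*(-59) = ((4*(-2 + 1))*3 + 16)*(-1/34934) + 59 = ((4*(-1))*3 + 16)*(-1/34934) + 59 = (-4*3 + 16)*(-1/34934) + 59 = (-12 + 16)*(-1/34934) + 59 = 4*(-1/34934) + 59 = -2/17467 + 59 = 1030551/17467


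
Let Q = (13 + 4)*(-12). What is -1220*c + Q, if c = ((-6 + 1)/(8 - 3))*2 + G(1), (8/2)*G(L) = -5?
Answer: 3761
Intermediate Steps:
G(L) = -5/4 (G(L) = (¼)*(-5) = -5/4)
c = -13/4 (c = ((-6 + 1)/(8 - 3))*2 - 5/4 = -5/5*2 - 5/4 = -5*⅕*2 - 5/4 = -1*2 - 5/4 = -2 - 5/4 = -13/4 ≈ -3.2500)
Q = -204 (Q = 17*(-12) = -204)
-1220*c + Q = -1220*(-13/4) - 204 = 3965 - 204 = 3761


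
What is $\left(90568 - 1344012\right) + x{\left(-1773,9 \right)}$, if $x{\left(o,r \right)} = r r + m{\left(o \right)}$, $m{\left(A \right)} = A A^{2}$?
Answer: $-5574730280$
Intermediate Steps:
$m{\left(A \right)} = A^{3}$
$x{\left(o,r \right)} = o^{3} + r^{2}$ ($x{\left(o,r \right)} = r r + o^{3} = r^{2} + o^{3} = o^{3} + r^{2}$)
$\left(90568 - 1344012\right) + x{\left(-1773,9 \right)} = \left(90568 - 1344012\right) + \left(\left(-1773\right)^{3} + 9^{2}\right) = -1253444 + \left(-5573476917 + 81\right) = -1253444 - 5573476836 = -5574730280$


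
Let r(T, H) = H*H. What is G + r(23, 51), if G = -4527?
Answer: -1926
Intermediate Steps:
r(T, H) = H²
G + r(23, 51) = -4527 + 51² = -4527 + 2601 = -1926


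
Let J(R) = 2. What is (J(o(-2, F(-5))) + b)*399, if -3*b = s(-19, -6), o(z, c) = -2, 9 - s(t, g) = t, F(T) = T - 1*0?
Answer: -2926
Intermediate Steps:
F(T) = T (F(T) = T + 0 = T)
s(t, g) = 9 - t
b = -28/3 (b = -(9 - 1*(-19))/3 = -(9 + 19)/3 = -⅓*28 = -28/3 ≈ -9.3333)
(J(o(-2, F(-5))) + b)*399 = (2 - 28/3)*399 = -22/3*399 = -2926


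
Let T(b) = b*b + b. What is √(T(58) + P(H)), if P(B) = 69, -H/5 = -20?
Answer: √3491 ≈ 59.085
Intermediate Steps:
H = 100 (H = -5*(-20) = 100)
T(b) = b + b² (T(b) = b² + b = b + b²)
√(T(58) + P(H)) = √(58*(1 + 58) + 69) = √(58*59 + 69) = √(3422 + 69) = √3491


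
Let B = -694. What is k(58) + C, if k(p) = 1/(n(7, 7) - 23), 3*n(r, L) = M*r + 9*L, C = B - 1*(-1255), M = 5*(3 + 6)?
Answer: 57784/103 ≈ 561.01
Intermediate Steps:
M = 45 (M = 5*9 = 45)
C = 561 (C = -694 - 1*(-1255) = -694 + 1255 = 561)
n(r, L) = 3*L + 15*r (n(r, L) = (45*r + 9*L)/3 = (9*L + 45*r)/3 = 3*L + 15*r)
k(p) = 1/103 (k(p) = 1/((3*7 + 15*7) - 23) = 1/((21 + 105) - 23) = 1/(126 - 23) = 1/103)
k(58) + C = 1/103 + 561 = 57784/103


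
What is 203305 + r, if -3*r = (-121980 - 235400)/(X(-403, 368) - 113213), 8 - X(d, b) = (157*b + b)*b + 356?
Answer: 13119608575615/64531659 ≈ 2.0331e+5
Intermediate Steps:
X(d, b) = -348 - 158*b**2 (X(d, b) = 8 - ((157*b + b)*b + 356) = 8 - ((158*b)*b + 356) = 8 - (158*b**2 + 356) = 8 - (356 + 158*b**2) = 8 + (-356 - 158*b**2) = -348 - 158*b**2)
r = -357380/64531659 (r = -(-121980 - 235400)/(3*((-348 - 158*368**2) - 113213)) = -(-357380)/(3*((-348 - 158*135424) - 113213)) = -(-357380)/(3*((-348 - 21396992) - 113213)) = -(-357380)/(3*(-21397340 - 113213)) = -(-357380)/(3*(-21510553)) = -(-357380)*(-1)/(3*21510553) = -1/3*357380/21510553 = -357380/64531659 ≈ -0.0055381)
203305 + r = 203305 - 357380/64531659 = 13119608575615/64531659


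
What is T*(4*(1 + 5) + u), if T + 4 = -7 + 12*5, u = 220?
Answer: 11956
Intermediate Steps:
T = 49 (T = -4 + (-7 + 12*5) = -4 + (-7 + 60) = -4 + 53 = 49)
T*(4*(1 + 5) + u) = 49*(4*(1 + 5) + 220) = 49*(4*6 + 220) = 49*(24 + 220) = 49*244 = 11956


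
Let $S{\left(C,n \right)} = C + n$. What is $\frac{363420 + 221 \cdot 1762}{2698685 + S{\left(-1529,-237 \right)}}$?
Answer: $\frac{752822}{2696919} \approx 0.27914$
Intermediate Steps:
$\frac{363420 + 221 \cdot 1762}{2698685 + S{\left(-1529,-237 \right)}} = \frac{363420 + 221 \cdot 1762}{2698685 - 1766} = \frac{363420 + 389402}{2698685 - 1766} = \frac{752822}{2696919}$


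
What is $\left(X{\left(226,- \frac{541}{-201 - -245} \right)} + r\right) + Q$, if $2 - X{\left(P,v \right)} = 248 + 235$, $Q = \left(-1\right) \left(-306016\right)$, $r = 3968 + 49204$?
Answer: $358707$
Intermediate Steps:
$r = 53172$
$Q = 306016$
$X{\left(P,v \right)} = -481$ ($X{\left(P,v \right)} = 2 - \left(248 + 235\right) = 2 - 483 = -481$)
$\left(X{\left(226,- \frac{541}{-201 - -245} \right)} + r\right) + Q = \left(-481 + 53172\right) + 306016 = 52691 + 306016 = 358707$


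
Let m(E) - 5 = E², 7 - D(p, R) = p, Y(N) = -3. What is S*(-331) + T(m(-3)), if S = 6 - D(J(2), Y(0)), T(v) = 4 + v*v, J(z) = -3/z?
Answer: 2055/2 ≈ 1027.5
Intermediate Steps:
D(p, R) = 7 - p
m(E) = 5 + E²
T(v) = 4 + v²
S = -5/2 (S = 6 - (7 - (-3)/2) = 6 - (7 - 1*(-3/2)) = 6 - (7 + 3/2) = 6 - 1*17/2 = 6 - 17/2 = -5/2 ≈ -2.5000)
S*(-331) + T(m(-3)) = -5/2*(-331) + (4 + (5 + (-3)²)²) = 1655/2 + (4 + (5 + 9)²) = 1655/2 + (4 + 14²) = 1655/2 + (4 + 196) = 1655/2 + 200 = 2055/2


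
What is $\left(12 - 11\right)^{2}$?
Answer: $1$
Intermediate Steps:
$\left(12 - 11\right)^{2} = 1^{2} = 1$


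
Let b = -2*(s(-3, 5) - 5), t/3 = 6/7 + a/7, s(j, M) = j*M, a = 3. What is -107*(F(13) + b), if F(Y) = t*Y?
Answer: -67517/7 ≈ -9645.3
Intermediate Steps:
s(j, M) = M*j
t = 27/7 (t = 3*(6/7 + 3/7) = 3*(9/7) = 27/7 ≈ 3.8571)
b = 40 (b = -2*(5*(-3) - 5) = -2*(-15 - 5) = -2*(-20) = 40)
F(Y) = 27*Y/7
-107*(F(13) + b) = -107*((27/7)*13 + 40) = -107*(351/7 + 40) = -107*631/7 = -67517/7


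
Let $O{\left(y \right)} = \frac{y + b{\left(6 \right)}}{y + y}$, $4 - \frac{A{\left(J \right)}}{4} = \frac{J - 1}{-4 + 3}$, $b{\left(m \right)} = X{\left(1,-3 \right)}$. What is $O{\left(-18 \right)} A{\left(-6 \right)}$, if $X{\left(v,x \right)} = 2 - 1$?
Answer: $- \frac{17}{3} \approx -5.6667$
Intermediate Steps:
$X{\left(v,x \right)} = 1$
$b{\left(m \right)} = 1$
$A{\left(J \right)} = 12 + 4 J$ ($A{\left(J \right)} = 16 - 4 \frac{J - 1}{-4 + 3} = 16 - 4 \frac{-1 + J}{-1} = 16 - 4 \left(-1 + J\right) \left(-1\right) = 16 - 4 \left(1 - J\right) = 16 + \left(-4 + 4 J\right) = 12 + 4 J$)
$O{\left(y \right)} = \frac{1 + y}{2 y}$ ($O{\left(y \right)} = \frac{y + 1}{y + y} = \frac{1 + y}{2 y}$)
$O{\left(-18 \right)} A{\left(-6 \right)} = \frac{1 - 18}{2 \left(-18\right)} \left(12 + 4 \left(-6\right)\right) = \frac{1}{2} \left(- \frac{1}{18}\right) \left(-17\right) \left(12 - 24\right) = \frac{17}{36} \left(-12\right) = - \frac{17}{3}$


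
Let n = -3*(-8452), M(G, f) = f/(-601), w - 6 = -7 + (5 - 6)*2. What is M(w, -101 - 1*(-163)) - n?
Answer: -15239018/601 ≈ -25356.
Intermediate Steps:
w = -3 (w = 6 + (-7 + (5 - 6)*2) = 6 + (-7 - 1*2) = 6 + (-7 - 2) = 6 - 9 = -3)
M(G, f) = -f/601 (M(G, f) = f*(-1/601) = -f/601)
n = 25356
M(w, -101 - 1*(-163)) - n = -(-101 - 1*(-163))/601 - 1*25356 = -(-101 + 163)/601 - 25356 = -1/601*62 - 25356 = -62/601 - 25356 = -15239018/601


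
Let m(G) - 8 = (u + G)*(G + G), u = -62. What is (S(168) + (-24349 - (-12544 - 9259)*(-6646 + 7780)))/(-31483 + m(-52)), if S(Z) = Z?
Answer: -24700421/19619 ≈ -1259.0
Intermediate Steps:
m(G) = 8 + 2*G*(-62 + G) (m(G) = 8 + (-62 + G)*(G + G) = 8 + (-62 + G)*(2*G) = 8 + 2*G*(-62 + G))
(S(168) + (-24349 - (-12544 - 9259)*(-6646 + 7780)))/(-31483 + m(-52)) = (168 + (-24349 - (-12544 - 9259)*(-6646 + 7780)))/(-31483 + (8 - 124*(-52) + 2*(-52)²)) = (168 + (-24349 - (-21803)*1134))/(-31483 + (8 + 6448 + 2*2704)) = (168 + (-24349 - 1*(-24724602)))/(-31483 + (8 + 6448 + 5408)) = (168 + (-24349 + 24724602))/(-31483 + 11864) = (168 + 24700253)/(-19619) = 24700421*(-1/19619) = -24700421/19619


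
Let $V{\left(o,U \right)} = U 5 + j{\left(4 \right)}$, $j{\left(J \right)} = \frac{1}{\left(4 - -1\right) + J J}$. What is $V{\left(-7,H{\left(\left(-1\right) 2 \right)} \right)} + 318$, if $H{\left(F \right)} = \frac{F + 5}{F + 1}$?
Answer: $\frac{6364}{21} \approx 303.05$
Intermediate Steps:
$H{\left(F \right)} = \frac{5 + F}{1 + F}$
$j{\left(J \right)} = \frac{1}{5 + J^{2}}$ ($j{\left(J \right)} = \frac{1}{\left(4 + 1\right) + J^{2}} = \frac{1}{5 + J^{2}}$)
$V{\left(o,U \right)} = \frac{1}{21} + 5 U$ ($V{\left(o,U \right)} = U 5 + \frac{1}{5 + 4^{2}} = 5 U + \frac{1}{5 + 16} = 5 U + \frac{1}{21} = \frac{1}{21} + 5 U$)
$V{\left(-7,H{\left(\left(-1\right) 2 \right)} \right)} + 318 = \left(\frac{1}{21} + 5 \frac{5 - 2}{1 - 2}\right) + 318 = \left(\frac{1}{21} + 5 \frac{1}{-1} \cdot 3\right) + 318 = \left(\frac{1}{21} + 5 \left(\left(-1\right) 3\right)\right) + 318 = \left(\frac{1}{21} + 5 \left(-3\right)\right) + 318 = \left(\frac{1}{21} - 15\right) + 318 = - \frac{314}{21} + 318 = \frac{6364}{21}$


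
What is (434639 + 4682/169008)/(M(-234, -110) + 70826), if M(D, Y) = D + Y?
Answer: 36728736397/5956010928 ≈ 6.1667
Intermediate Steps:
(434639 + 4682/169008)/(M(-234, -110) + 70826) = (434639 + 4682/169008)/((-234 - 110) + 70826) = (434639 + 4682*(1/169008))/(-344 + 70826) = (434639 + 2341/84504)/70482 = (36728736397/84504)*(1/70482) = 36728736397/5956010928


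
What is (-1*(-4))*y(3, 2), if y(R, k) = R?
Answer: 12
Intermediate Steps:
(-1*(-4))*y(3, 2) = -1*(-4)*3 = 4*3 = 12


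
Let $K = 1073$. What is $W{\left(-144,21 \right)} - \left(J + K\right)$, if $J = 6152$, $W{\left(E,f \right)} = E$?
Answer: $-7369$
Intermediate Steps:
$W{\left(-144,21 \right)} - \left(J + K\right) = -144 - \left(6152 + 1073\right) = -144 - 7225 = -7369$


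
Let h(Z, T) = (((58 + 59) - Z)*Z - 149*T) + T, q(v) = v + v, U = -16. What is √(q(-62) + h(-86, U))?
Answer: I*√15214 ≈ 123.35*I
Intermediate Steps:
q(v) = 2*v
h(Z, T) = -148*T + Z*(117 - Z) (h(Z, T) = ((117 - Z)*Z - 149*T) + T = (Z*(117 - Z) - 149*T) + T = (-149*T + Z*(117 - Z)) + T = -148*T + Z*(117 - Z))
√(q(-62) + h(-86, U)) = √(2*(-62) + (-1*(-86)² - 148*(-16) + 117*(-86))) = √(-124 + (-1*7396 + 2368 - 10062)) = √(-124 + (-7396 + 2368 - 10062)) = √(-124 - 15090) = √(-15214) = I*√15214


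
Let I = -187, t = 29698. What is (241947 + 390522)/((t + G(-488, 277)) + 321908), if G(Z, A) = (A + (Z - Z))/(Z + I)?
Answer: 426916575/237333773 ≈ 1.7988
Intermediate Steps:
G(Z, A) = A/(-187 + Z) (G(Z, A) = (A + (Z - Z))/(Z - 187) = (A + 0)/(-187 + Z) = A/(-187 + Z))
(241947 + 390522)/((t + G(-488, 277)) + 321908) = (241947 + 390522)/((29698 + 277/(-187 - 488)) + 321908) = 632469/((29698 + 277/(-675)) + 321908) = 632469/((29698 + 277*(-1/675)) + 321908) = 632469/((29698 - 277/675) + 321908) = 632469/(20045873/675 + 321908) = 632469/(237333773/675) = 632469*(675/237333773) = 426916575/237333773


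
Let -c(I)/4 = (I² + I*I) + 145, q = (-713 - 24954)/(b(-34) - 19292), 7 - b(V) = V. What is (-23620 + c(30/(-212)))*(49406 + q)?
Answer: -64656871656537250/54076059 ≈ -1.1957e+9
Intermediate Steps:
b(V) = 7 - V
q = 25667/19251 (q = (-713 - 24954)/((7 - 1*(-34)) - 19292) = -25667/((7 + 34) - 19292) = -25667/(41 - 19292) = -25667/(-19251) = -25667*(-1/19251) = 25667/19251 ≈ 1.3333)
c(I) = -580 - 8*I² (c(I) = -4*((I² + I*I) + 145) = -4*((I² + I²) + 145) = -4*(2*I² + 145) = -4*(145 + 2*I²) = -580 - 8*I²)
(-23620 + c(30/(-212)))*(49406 + q) = (-23620 + (-580 - 8*(30/(-212))²))*(49406 + 25667/19251) = (-23620 + (-580 - 8*(30*(-1/212))²))*(951140573/19251) = (-23620 + (-580 - 8*(-15/106)²))*(951140573/19251) = (-23620 + (-580 - 8*225/11236))*(951140573/19251) = (-23620 + (-580 - 450/2809))*(951140573/19251) = (-23620 - 1629670/2809)*(951140573/19251) = -67978250/2809*951140573/19251 = -64656871656537250/54076059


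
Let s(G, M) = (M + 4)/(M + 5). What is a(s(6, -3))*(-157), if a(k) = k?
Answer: -157/2 ≈ -78.500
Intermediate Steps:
s(G, M) = (4 + M)/(5 + M)
a(s(6, -3))*(-157) = ((4 - 3)/(5 - 3))*(-157) = (1/2)*(-157) = ((½)*1)*(-157) = (½)*(-157) = -157/2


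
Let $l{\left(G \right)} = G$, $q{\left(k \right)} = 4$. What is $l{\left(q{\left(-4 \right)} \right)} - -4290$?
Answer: $4294$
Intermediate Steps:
$l{\left(q{\left(-4 \right)} \right)} - -4290 = 4 - -4290 = 4 + 4290 = 4294$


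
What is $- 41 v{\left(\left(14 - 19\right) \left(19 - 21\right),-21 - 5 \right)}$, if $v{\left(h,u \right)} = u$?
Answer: $1066$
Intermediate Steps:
$- 41 v{\left(\left(14 - 19\right) \left(19 - 21\right),-21 - 5 \right)} = - 41 \left(-21 - 5\right) = \left(-41\right) \left(-26\right) = 1066$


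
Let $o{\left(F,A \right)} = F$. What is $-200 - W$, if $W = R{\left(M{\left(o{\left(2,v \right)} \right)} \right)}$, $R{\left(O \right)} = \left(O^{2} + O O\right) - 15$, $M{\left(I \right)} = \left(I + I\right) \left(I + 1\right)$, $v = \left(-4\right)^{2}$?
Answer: $-473$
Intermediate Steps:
$v = 16$
$M{\left(I \right)} = 2 I \left(1 + I\right)$
$R{\left(O \right)} = -15 + 2 O^{2}$ ($R{\left(O \right)} = \left(O^{2} + O^{2}\right) - 15 = 2 O^{2} - 15 = -15 + 2 O^{2}$)
$W = 273$ ($W = -15 + 2 \left(2 \cdot 2 \left(1 + 2\right)\right)^{2} = -15 + 2 \left(2 \cdot 2 \cdot 3\right)^{2} = -15 + 2 \cdot 12^{2} = -15 + 2 \cdot 144 = -15 + 288 = 273$)
$-200 - W = -200 - 273 = -473$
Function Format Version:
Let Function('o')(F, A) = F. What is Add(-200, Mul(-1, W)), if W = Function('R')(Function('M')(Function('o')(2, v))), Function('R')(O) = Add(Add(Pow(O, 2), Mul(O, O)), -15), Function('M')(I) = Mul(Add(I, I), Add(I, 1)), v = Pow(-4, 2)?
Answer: -473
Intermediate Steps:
v = 16
Function('M')(I) = Mul(2, I, Add(1, I)) (Function('M')(I) = Mul(Mul(2, I), Add(1, I)) = Mul(2, I, Add(1, I)))
Function('R')(O) = Add(-15, Mul(2, Pow(O, 2))) (Function('R')(O) = Add(Add(Pow(O, 2), Pow(O, 2)), -15) = Add(Mul(2, Pow(O, 2)), -15) = Add(-15, Mul(2, Pow(O, 2))))
W = 273 (W = Add(-15, Mul(2, Pow(Mul(2, 2, Add(1, 2)), 2))) = Add(-15, Mul(2, Pow(Mul(2, 2, 3), 2))) = Add(-15, Mul(2, Pow(12, 2))) = Add(-15, Mul(2, 144)) = Add(-15, 288) = 273)
Add(-200, Mul(-1, W)) = Add(-200, Mul(-1, 273)) = Add(-200, -273) = -473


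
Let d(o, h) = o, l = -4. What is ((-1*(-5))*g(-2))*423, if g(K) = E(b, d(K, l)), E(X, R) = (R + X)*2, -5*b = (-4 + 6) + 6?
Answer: -15228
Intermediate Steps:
b = -8/5 (b = -((-4 + 6) + 6)/5 = -(2 + 6)/5 = -1/5*8 = -8/5 ≈ -1.6000)
E(X, R) = 2*R + 2*X
g(K) = -16/5 + 2*K (g(K) = 2*K + 2*(-8/5) = 2*K - 16/5 = -16/5 + 2*K)
((-1*(-5))*g(-2))*423 = ((-1*(-5))*(-16/5 + 2*(-2)))*423 = (5*(-16/5 - 4))*423 = (5*(-36/5))*423 = -36*423 = -15228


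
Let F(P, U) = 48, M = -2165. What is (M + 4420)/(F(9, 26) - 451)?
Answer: -2255/403 ≈ -5.5955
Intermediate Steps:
(M + 4420)/(F(9, 26) - 451) = (-2165 + 4420)/(48 - 451) = 2255/(-403) = 2255*(-1/403) = -2255/403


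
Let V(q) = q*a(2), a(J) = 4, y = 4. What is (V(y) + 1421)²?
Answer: 2064969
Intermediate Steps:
V(q) = 4*q (V(q) = q*4 = 4*q)
(V(y) + 1421)² = (4*4 + 1421)² = (16 + 1421)² = 1437² = 2064969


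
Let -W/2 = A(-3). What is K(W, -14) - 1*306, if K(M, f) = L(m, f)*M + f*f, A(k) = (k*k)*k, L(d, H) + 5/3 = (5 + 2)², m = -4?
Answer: 2446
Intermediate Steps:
L(d, H) = 142/3 (L(d, H) = -5/3 + (5 + 2)² = -5/3 + 7² = -5/3 + 49 = 142/3)
A(k) = k³ (A(k) = k²*k = k³)
W = 54 (W = -2*(-3)³ = -2*(-27) = 54)
K(M, f) = f² + 142*M/3 (K(M, f) = 142*M/3 + f*f = 142*M/3 + f² = f² + 142*M/3)
K(W, -14) - 1*306 = ((-14)² + (142/3)*54) - 1*306 = (196 + 2556) - 306 = 2752 - 306 = 2446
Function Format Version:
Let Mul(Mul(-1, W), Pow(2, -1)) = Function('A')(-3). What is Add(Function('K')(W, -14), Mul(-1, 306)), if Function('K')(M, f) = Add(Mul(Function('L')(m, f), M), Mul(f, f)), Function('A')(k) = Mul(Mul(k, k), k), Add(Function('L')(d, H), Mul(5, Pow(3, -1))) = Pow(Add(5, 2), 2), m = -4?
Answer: 2446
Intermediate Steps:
Function('L')(d, H) = Rational(142, 3) (Function('L')(d, H) = Add(Rational(-5, 3), Pow(Add(5, 2), 2)) = Add(Rational(-5, 3), Pow(7, 2)) = Add(Rational(-5, 3), 49) = Rational(142, 3))
Function('A')(k) = Pow(k, 3) (Function('A')(k) = Mul(Pow(k, 2), k) = Pow(k, 3))
W = 54 (W = Mul(-2, Pow(-3, 3)) = Mul(-2, -27) = 54)
Function('K')(M, f) = Add(Pow(f, 2), Mul(Rational(142, 3), M)) (Function('K')(M, f) = Add(Mul(Rational(142, 3), M), Mul(f, f)) = Add(Mul(Rational(142, 3), M), Pow(f, 2)) = Add(Pow(f, 2), Mul(Rational(142, 3), M)))
Add(Function('K')(W, -14), Mul(-1, 306)) = Add(Add(Pow(-14, 2), Mul(Rational(142, 3), 54)), Mul(-1, 306)) = Add(Add(196, 2556), -306) = Add(2752, -306) = 2446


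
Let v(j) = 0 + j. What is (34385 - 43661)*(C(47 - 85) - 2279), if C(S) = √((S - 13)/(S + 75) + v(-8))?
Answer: 21140004 - 9276*I*√12839/37 ≈ 2.114e+7 - 28407.0*I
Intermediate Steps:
v(j) = j
C(S) = √(-8 + (-13 + S)/(75 + S)) (C(S) = √((S - 13)/(S + 75) - 8) = √((-13 + S)/(75 + S) - 8) = √(-8 + (-13 + S)/(75 + S)))
(34385 - 43661)*(C(47 - 85) - 2279) = (34385 - 43661)*(√((-613 - 7*(47 - 85))/(75 + (47 - 85))) - 2279) = -9276*(√((-613 - 7*(-38))/(75 - 38)) - 2279) = -9276*(√((-613 + 266)/37) - 2279) = -9276*(√((1/37)*(-347)) - 2279) = -9276*(√(-347/37) - 2279) = -9276*(I*√12839/37 - 2279) = -9276*(-2279 + I*√12839/37) = 21140004 - 9276*I*√12839/37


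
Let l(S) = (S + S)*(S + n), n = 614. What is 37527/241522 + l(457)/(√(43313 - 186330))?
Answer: 37527/241522 - 139842*I*√143017/20431 ≈ 0.15538 - 2588.5*I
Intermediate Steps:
l(S) = 2*S*(614 + S) (l(S) = (S + S)*(S + 614) = (2*S)*(614 + S) = 2*S*(614 + S))
37527/241522 + l(457)/(√(43313 - 186330)) = 37527/241522 + (2*457*(614 + 457))/(√(43313 - 186330)) = 37527*(1/241522) + (2*457*1071)/(√(-143017)) = 37527/241522 + 978894/((I*√143017)) = 37527/241522 + 978894*(-I*√143017/143017) = 37527/241522 - 139842*I*√143017/20431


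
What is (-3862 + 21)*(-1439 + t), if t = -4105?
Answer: 21294504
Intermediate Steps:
(-3862 + 21)*(-1439 + t) = (-3862 + 21)*(-1439 - 4105) = -3841*(-5544) = 21294504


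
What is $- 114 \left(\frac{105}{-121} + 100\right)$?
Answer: $- \frac{1367430}{121} \approx -11301.0$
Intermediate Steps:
$- 114 \left(\frac{105}{-121} + 100\right) = - 114 \left(105 \left(- \frac{1}{121}\right) + 100\right) = - 114 \left(- \frac{105}{121} + 100\right) = \left(-114\right) \frac{11995}{121} = - \frac{1367430}{121}$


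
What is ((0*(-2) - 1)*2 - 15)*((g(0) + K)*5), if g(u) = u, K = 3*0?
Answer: 0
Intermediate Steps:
K = 0
((0*(-2) - 1)*2 - 15)*((g(0) + K)*5) = ((0*(-2) - 1)*2 - 15)*((0 + 0)*5) = ((0 - 1)*2 - 15)*(0*5) = (-1*2 - 15)*0 = (-2 - 15)*0 = -17*0 = 0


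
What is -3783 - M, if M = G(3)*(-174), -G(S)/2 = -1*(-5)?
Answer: -5523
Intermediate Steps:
G(S) = -10 (G(S) = -(-2)*(-5) = -2*5 = -10)
M = 1740 (M = -10*(-174) = 1740)
-3783 - M = -3783 - 1*1740 = -3783 - 1740 = -5523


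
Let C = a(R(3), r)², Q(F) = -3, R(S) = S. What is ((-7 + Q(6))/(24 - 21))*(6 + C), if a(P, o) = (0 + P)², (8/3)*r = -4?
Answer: -290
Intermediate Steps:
r = -3/2 (r = (3/8)*(-4) = -3/2 ≈ -1.5000)
a(P, o) = P²
C = 81 (C = (3²)² = 9² = 81)
((-7 + Q(6))/(24 - 21))*(6 + C) = ((-7 - 3)/(24 - 21))*(6 + 81) = -10/3*87 = -290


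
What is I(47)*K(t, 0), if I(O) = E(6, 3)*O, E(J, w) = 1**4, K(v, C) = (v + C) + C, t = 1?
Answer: 47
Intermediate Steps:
K(v, C) = v + 2*C (K(v, C) = (C + v) + C = v + 2*C)
E(J, w) = 1
I(O) = O (I(O) = 1*O = O)
I(47)*K(t, 0) = 47*(1 + 2*0) = 47*(1 + 0) = 47*1 = 47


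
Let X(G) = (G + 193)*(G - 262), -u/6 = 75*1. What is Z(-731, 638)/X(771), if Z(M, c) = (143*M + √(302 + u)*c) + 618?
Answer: -103915/490676 + 319*I*√37/122669 ≈ -0.21178 + 0.015818*I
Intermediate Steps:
u = -450 ≈ -450.00
X(G) = (-262 + G)*(193 + G) (X(G) = (193 + G)*(-262 + G) = (-262 + G)*(193 + G))
Z(M, c) = 618 + 143*M + 2*I*c*√37 (Z(M, c) = (143*M + √(302 - 450)*c) + 618 = (143*M + √(-148)*c) + 618 = (143*M + (2*I*√37)*c) + 618 = (143*M + 2*I*c*√37) + 618 = 618 + 143*M + 2*I*c*√37)
Z(-731, 638)/X(771) = (618 + 143*(-731) + 2*I*638*√37)/(-50566 + 771² - 69*771) = (618 - 104533 + 1276*I*√37)/(-50566 + 594441 - 53199) = (-103915 + 1276*I*√37)/490676 = (-103915 + 1276*I*√37)*(1/490676) = -103915/490676 + 319*I*√37/122669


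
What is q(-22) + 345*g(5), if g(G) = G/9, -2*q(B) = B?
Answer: 608/3 ≈ 202.67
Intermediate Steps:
q(B) = -B/2
g(G) = G/9 (g(G) = G*(⅑) = G/9)
q(-22) + 345*g(5) = -½*(-22) + 345*((⅑)*5) = 11 + 345*(5/9) = 11 + 575/3 = 608/3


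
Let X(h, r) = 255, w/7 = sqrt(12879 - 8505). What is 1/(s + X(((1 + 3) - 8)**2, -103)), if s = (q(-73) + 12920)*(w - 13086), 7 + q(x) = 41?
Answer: -3323839/562737990326955 - 16002*sqrt(6)/187579330108985 ≈ -6.1155e-9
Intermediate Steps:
w = 189*sqrt(6) (w = 7*sqrt(12879 - 8505) = 7*sqrt(4374) = 7*(27*sqrt(6)) = 189*sqrt(6) ≈ 462.95)
q(x) = 34 (q(x) = -7 + 41 = 34)
s = -169516044 + 2448306*sqrt(6) (s = (34 + 12920)*(189*sqrt(6) - 13086) = 12954*(-13086 + 189*sqrt(6)) = -169516044 + 2448306*sqrt(6) ≈ -1.6352e+8)
1/(s + X(((1 + 3) - 8)**2, -103)) = 1/((-169516044 + 2448306*sqrt(6)) + 255) = 1/(-169515789 + 2448306*sqrt(6))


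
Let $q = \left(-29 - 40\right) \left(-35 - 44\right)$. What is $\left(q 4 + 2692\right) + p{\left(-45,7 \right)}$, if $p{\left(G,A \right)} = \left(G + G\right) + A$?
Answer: $24413$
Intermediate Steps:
$q = 5451$ ($q = \left(-69\right) \left(-79\right) = 5451$)
$p{\left(G,A \right)} = A + 2 G$ ($p{\left(G,A \right)} = 2 G + A = A + 2 G$)
$\left(q 4 + 2692\right) + p{\left(-45,7 \right)} = \left(5451 \cdot 4 + 2692\right) + \left(7 + 2 \left(-45\right)\right) = \left(21804 + 2692\right) + \left(7 - 90\right) = 24496 - 83 = 24413$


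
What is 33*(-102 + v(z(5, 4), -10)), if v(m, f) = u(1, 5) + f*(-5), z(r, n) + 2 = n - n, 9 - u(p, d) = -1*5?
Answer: -1254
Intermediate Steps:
u(p, d) = 14 (u(p, d) = 9 - (-1)*5 = 9 - 1*(-5) = 9 + 5 = 14)
z(r, n) = -2 (z(r, n) = -2 + (n - n) = -2 + 0 = -2)
v(m, f) = 14 - 5*f (v(m, f) = 14 + f*(-5) = 14 - 5*f)
33*(-102 + v(z(5, 4), -10)) = 33*(-102 + (14 - 5*(-10))) = 33*(-102 + (14 + 50)) = 33*(-102 + 64) = 33*(-38) = -1254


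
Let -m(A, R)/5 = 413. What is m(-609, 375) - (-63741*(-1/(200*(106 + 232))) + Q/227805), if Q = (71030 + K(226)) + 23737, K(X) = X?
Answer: -6364230643061/3079923600 ≈ -2066.4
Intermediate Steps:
Q = 94993 (Q = (71030 + 226) + 23737 = 71256 + 23737 = 94993)
m(A, R) = -2065 (m(A, R) = -5*413 = -2065)
m(-609, 375) - (-63741*(-1/(200*(106 + 232))) + Q/227805) = -2065 - (-63741*(-1/(200*(106 + 232))) + 94993/227805) = -2065 - (-63741/((-200*338)) + 94993*(1/227805)) = -2065 - (-63741/(-67600) + 94993/227805) = -2065 - (-63741*(-1/67600) + 94993/227805) = -2065 - (63741/67600 + 94993/227805) = -2065 - 1*4188409061/3079923600 = -2065 - 4188409061/3079923600 = -6364230643061/3079923600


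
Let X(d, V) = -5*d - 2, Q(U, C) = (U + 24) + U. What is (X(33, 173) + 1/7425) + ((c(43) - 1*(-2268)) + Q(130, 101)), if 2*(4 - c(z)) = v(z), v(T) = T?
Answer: 35157377/14850 ≈ 2367.5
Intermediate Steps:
Q(U, C) = 24 + 2*U (Q(U, C) = (24 + U) + U = 24 + 2*U)
c(z) = 4 - z/2
X(d, V) = -2 - 5*d
(X(33, 173) + 1/7425) + ((c(43) - 1*(-2268)) + Q(130, 101)) = ((-2 - 5*33) + 1/7425) + (((4 - 1/2*43) - 1*(-2268)) + (24 + 2*130)) = ((-2 - 165) + 1/7425) + (((4 - 43/2) + 2268) + (24 + 260)) = (-167 + 1/7425) + ((-35/2 + 2268) + 284) = -1239974/7425 + (4501/2 + 284) = -1239974/7425 + 5069/2 = 35157377/14850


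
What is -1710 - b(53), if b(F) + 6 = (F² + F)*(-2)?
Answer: 4020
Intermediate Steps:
b(F) = -6 - 2*F - 2*F² (b(F) = -6 + (F² + F)*(-2) = -6 + (F + F²)*(-2) = -6 + (-2*F - 2*F²) = -6 - 2*F - 2*F²)
-1710 - b(53) = -1710 - (-6 - 2*53 - 2*53²) = -1710 - (-6 - 106 - 2*2809) = -1710 - (-6 - 106 - 5618) = -1710 - 1*(-5730) = -1710 + 5730 = 4020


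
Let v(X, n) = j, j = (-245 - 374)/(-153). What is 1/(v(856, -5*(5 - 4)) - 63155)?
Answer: -153/9662096 ≈ -1.5835e-5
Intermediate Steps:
j = 619/153 (j = -619*(-1/153) = 619/153 ≈ 4.0458)
v(X, n) = 619/153
1/(v(856, -5*(5 - 4)) - 63155) = 1/(619/153 - 63155) = 1/(-9662096/153) = -153/9662096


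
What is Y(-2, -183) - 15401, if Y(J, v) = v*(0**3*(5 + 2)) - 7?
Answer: -15408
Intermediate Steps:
Y(J, v) = -7 (Y(J, v) = v*(0*7) - 7 = v*0 - 7 = 0 - 7 = -7)
Y(-2, -183) - 15401 = -7 - 15401 = -15408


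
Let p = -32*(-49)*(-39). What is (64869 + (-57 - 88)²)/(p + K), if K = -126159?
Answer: -85894/187311 ≈ -0.45856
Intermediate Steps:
p = -61152 (p = 1568*(-39) = -61152)
(64869 + (-57 - 88)²)/(p + K) = (64869 + (-57 - 88)²)/(-61152 - 126159) = (64869 + (-145)²)/(-187311) = (64869 + 21025)*(-1/187311) = 85894*(-1/187311) = -85894/187311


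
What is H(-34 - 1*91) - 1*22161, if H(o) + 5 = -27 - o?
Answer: -22068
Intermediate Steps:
H(o) = -32 - o (H(o) = -5 + (-27 - o) = -32 - o)
H(-34 - 1*91) - 1*22161 = (-32 - (-34 - 1*91)) - 1*22161 = (-32 - (-34 - 91)) - 22161 = (-32 - 1*(-125)) - 22161 = (-32 + 125) - 22161 = 93 - 22161 = -22068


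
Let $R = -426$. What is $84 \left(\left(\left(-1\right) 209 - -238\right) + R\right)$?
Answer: $-33348$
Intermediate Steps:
$84 \left(\left(\left(-1\right) 209 - -238\right) + R\right) = 84 \left(\left(\left(-1\right) 209 - -238\right) - 426\right) = 84 \left(\left(-209 + 238\right) - 426\right) = 84 \left(29 - 426\right) = 84 \left(-397\right) = -33348$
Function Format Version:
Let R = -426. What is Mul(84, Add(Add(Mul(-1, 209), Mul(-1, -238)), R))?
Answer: -33348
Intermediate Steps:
Mul(84, Add(Add(Mul(-1, 209), Mul(-1, -238)), R)) = Mul(84, Add(Add(Mul(-1, 209), Mul(-1, -238)), -426)) = Mul(84, Add(Add(-209, 238), -426)) = Mul(84, Add(29, -426)) = Mul(84, -397) = -33348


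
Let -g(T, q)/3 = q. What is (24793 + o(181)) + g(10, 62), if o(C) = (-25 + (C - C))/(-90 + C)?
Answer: 2239212/91 ≈ 24607.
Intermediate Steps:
g(T, q) = -3*q
o(C) = -25/(-90 + C) (o(C) = (-25 + 0)/(-90 + C) = -25/(-90 + C))
(24793 + o(181)) + g(10, 62) = (24793 - 25/(-90 + 181)) - 3*62 = (24793 - 25/91) - 186 = 2256138/91 - 186 = 2239212/91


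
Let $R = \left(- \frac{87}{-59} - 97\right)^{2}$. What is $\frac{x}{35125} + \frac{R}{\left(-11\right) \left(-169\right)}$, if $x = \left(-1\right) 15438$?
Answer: $\frac{1015825860598}{227300162375} \approx 4.4691$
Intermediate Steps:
$x = -15438$
$R = \frac{31764496}{3481}$ ($R = \left(\left(-87\right) \left(- \frac{1}{59}\right) - 97\right)^{2} = \left(\frac{87}{59} - 97\right)^{2} = \left(- \frac{5636}{59}\right)^{2} = \frac{31764496}{3481} \approx 9125.1$)
$\frac{x}{35125} + \frac{R}{\left(-11\right) \left(-169\right)} = - \frac{15438}{35125} + \frac{31764496}{3481 \left(\left(-11\right) \left(-169\right)\right)} = \left(-15438\right) \frac{1}{35125} + \frac{31764496}{3481 \cdot 1859} = - \frac{15438}{35125} + \frac{31764496}{3481} \cdot \frac{1}{1859} = - \frac{15438}{35125} + \frac{31764496}{6471179} = \frac{1015825860598}{227300162375}$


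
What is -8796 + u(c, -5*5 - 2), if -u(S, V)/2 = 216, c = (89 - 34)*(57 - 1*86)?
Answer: -9228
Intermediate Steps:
c = -1595 (c = 55*(57 - 86) = 55*(-29) = -1595)
u(S, V) = -432 (u(S, V) = -2*216 = -432)
-8796 + u(c, -5*5 - 2) = -8796 - 432 = -9228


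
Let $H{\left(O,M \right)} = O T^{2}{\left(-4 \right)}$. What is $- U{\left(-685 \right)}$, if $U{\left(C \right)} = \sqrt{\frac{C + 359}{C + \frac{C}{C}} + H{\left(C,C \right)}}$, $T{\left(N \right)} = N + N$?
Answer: $- \frac{i \sqrt{569738446}}{114} \approx - 209.38 i$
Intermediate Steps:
$T{\left(N \right)} = 2 N$
$H{\left(O,M \right)} = 64 O$ ($H{\left(O,M \right)} = O \left(2 \left(-4\right)\right)^{2} = O \left(-8\right)^{2} = O 64 = 64 O$)
$U{\left(C \right)} = \sqrt{64 C + \frac{359 + C}{1 + C}}$ ($U{\left(C \right)} = \sqrt{\frac{C + 359}{C + \frac{C}{C}} + 64 C} = \sqrt{\frac{359 + C}{C + 1} + 64 C} = \sqrt{\frac{359 + C}{1 + C} + 64 C} = \sqrt{64 C + \frac{359 + C}{1 + C}}$)
$- U{\left(-685 \right)} = - \sqrt{\frac{359 - 685 + 64 \left(-685\right) \left(1 - 685\right)}{1 - 685}} = - \sqrt{\frac{359 - 685 + 64 \left(-685\right) \left(-684\right)}{-684}} = - \sqrt{- \frac{359 - 685 + 29986560}{684}} = - \sqrt{\left(- \frac{1}{684}\right) 29986234} = - \sqrt{- \frac{14993117}{342}} = - \frac{i \sqrt{569738446}}{114}$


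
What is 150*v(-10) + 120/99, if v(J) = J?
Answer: -49460/33 ≈ -1498.8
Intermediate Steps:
150*v(-10) + 120/99 = 150*(-10) + 120/99 = -1500 + 120*(1/99) = -1500 + 40/33 = -49460/33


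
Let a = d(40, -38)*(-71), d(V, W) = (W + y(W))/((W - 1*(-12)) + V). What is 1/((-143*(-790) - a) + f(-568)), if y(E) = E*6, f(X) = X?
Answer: 1/111053 ≈ 9.0047e-6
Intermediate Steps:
y(E) = 6*E
d(V, W) = 7*W/(12 + V + W) (d(V, W) = (W + 6*W)/((W - 1*(-12)) + V) = (7*W)/((W + 12) + V) = (7*W)/((12 + W) + V) = (7*W)/(12 + V + W) = 7*W/(12 + V + W))
a = 1349 (a = (7*(-38)/(12 + 40 - 38))*(-71) = (7*(-38)/14)*(-71) = (7*(-38)*(1/14))*(-71) = -19*(-71) = 1349)
1/((-143*(-790) - a) + f(-568)) = 1/((-143*(-790) - 1*1349) - 568) = 1/((112970 - 1349) - 568) = 1/(111621 - 568) = 1/111053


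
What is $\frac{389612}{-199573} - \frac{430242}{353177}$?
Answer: $- \frac{20315153090}{6407690311} \approx -3.1704$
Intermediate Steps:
$\frac{389612}{-199573} - \frac{430242}{353177} = 389612 \left(- \frac{1}{199573}\right) - \frac{430242}{353177} = - \frac{389612}{199573} - \frac{430242}{353177} = - \frac{20315153090}{6407690311}$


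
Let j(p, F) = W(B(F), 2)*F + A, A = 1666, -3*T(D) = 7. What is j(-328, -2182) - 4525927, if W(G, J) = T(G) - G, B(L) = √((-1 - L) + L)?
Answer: -13557509/3 + 2182*I ≈ -4.5192e+6 + 2182.0*I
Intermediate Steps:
T(D) = -7/3 (T(D) = -⅓*7 = -7/3)
B(L) = I (B(L) = √(-1) = I)
W(G, J) = -7/3 - G
j(p, F) = 1666 + F*(-7/3 - I) (j(p, F) = (-7/3 - I)*F + 1666 = F*(-7/3 - I) + 1666 = 1666 + F*(-7/3 - I))
j(-328, -2182) - 4525927 = (1666 - ⅓*(-2182)*(7 + 3*I)) - 4525927 = (1666 + (15274/3 + 2182*I)) - 4525927 = (20272/3 + 2182*I) - 4525927 = -13557509/3 + 2182*I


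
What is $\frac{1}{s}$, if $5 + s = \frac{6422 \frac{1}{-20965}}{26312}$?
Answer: $- \frac{21216580}{106083147} \approx -0.2$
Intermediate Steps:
$s = - \frac{106083147}{21216580}$ ($s = -5 + \frac{6422 \frac{1}{-20965}}{26312} = -5 + 6422 \left(- \frac{1}{20965}\right) \frac{1}{26312} = -5 - \frac{247}{21216580} = - \frac{106083147}{21216580} \approx -5.0$)
$\frac{1}{s} = \frac{1}{- \frac{106083147}{21216580}} = - \frac{21216580}{106083147}$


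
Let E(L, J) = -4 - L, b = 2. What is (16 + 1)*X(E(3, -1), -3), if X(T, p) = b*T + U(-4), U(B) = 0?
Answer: -238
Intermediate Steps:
X(T, p) = 2*T (X(T, p) = 2*T + 0 = 2*T)
(16 + 1)*X(E(3, -1), -3) = (16 + 1)*(2*(-4 - 1*3)) = 17*(2*(-4 - 3)) = 17*(2*(-7)) = 17*(-14) = -238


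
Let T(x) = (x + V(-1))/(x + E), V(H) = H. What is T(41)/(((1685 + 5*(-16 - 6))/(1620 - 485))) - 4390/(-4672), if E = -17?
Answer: 945127/441504 ≈ 2.1407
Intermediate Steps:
T(x) = (-1 + x)/(-17 + x) (T(x) = (x - 1)/(x - 17) = (-1 + x)/(-17 + x))
T(41)/(((1685 + 5*(-16 - 6))/(1620 - 485))) - 4390/(-4672) = ((-1 + 41)/(-17 + 41))/(((1685 + 5*(-16 - 6))/(1620 - 485))) - 4390/(-4672) = (40/24)/(((1685 + 5*(-22))/1135)) - 4390*(-1/4672) = ((1/24)*40)/(((1685 - 110)*(1/1135))) + 2195/2336 = 5/(3*((1575*(1/1135)))) + 2195/2336 = 5/(3*(315/227)) + 2195/2336 = (5/3)*(227/315) + 2195/2336 = 227/189 + 2195/2336 = 945127/441504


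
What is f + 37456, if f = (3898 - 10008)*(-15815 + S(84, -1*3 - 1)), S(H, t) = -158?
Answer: 97632486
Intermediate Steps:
f = 97595030 (f = (3898 - 10008)*(-15815 - 158) = -6110*(-15973) = 97595030)
f + 37456 = 97595030 + 37456 = 97632486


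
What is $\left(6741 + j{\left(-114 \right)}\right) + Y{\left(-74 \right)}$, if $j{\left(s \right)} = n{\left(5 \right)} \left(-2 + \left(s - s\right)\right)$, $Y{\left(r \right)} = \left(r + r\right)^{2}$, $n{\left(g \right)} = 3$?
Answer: $28639$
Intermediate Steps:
$Y{\left(r \right)} = 4 r^{2}$ ($Y{\left(r \right)} = \left(2 r\right)^{2} = 4 r^{2}$)
$j{\left(s \right)} = -6$ ($j{\left(s \right)} = 3 \left(-2 + \left(s - s\right)\right) = 3 \left(-2 + 0\right) = 3 \left(-2\right) = -6$)
$\left(6741 + j{\left(-114 \right)}\right) + Y{\left(-74 \right)} = \left(6741 - 6\right) + 4 \left(-74\right)^{2} = 6735 + 4 \cdot 5476 = 6735 + 21904 = 28639$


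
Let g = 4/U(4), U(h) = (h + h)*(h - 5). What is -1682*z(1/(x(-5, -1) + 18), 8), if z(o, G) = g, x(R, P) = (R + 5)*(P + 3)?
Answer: 841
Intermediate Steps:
U(h) = 2*h*(-5 + h) (U(h) = (2*h)*(-5 + h) = 2*h*(-5 + h))
x(R, P) = (3 + P)*(5 + R) (x(R, P) = (5 + R)*(3 + P) = (3 + P)*(5 + R))
g = -½ (g = 4/((2*4*(-5 + 4))) = 4/((2*4*(-1))) = 4/(-8) = 4*(-⅛) = -½ ≈ -0.50000)
z(o, G) = -½
-1682*z(1/(x(-5, -1) + 18), 8) = -1682*(-½) = 841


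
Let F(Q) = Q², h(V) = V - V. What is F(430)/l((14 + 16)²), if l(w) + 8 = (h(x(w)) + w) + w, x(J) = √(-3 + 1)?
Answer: 46225/448 ≈ 103.18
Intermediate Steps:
x(J) = I*√2 (x(J) = √(-2) = I*√2)
h(V) = 0
l(w) = -8 + 2*w (l(w) = -8 + ((0 + w) + w) = -8 + (w + w) = -8 + 2*w)
F(430)/l((14 + 16)²) = 430²/(-8 + 2*(14 + 16)²) = 184900/(-8 + 2*30²) = 184900/(-8 + 2*900) = 184900/(-8 + 1800) = 184900/1792 = 184900*(1/1792) = 46225/448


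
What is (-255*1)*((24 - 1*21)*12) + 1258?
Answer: -7922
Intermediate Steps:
(-255*1)*((24 - 1*21)*12) + 1258 = -255*(24 - 21)*12 + 1258 = -765*12 + 1258 = -255*36 + 1258 = -9180 + 1258 = -7922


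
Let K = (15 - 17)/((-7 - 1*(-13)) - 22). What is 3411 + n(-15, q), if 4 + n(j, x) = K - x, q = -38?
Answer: 27561/8 ≈ 3445.1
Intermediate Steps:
K = ⅛ (K = -2/((-7 + 13) - 22) = -2/(6 - 22) = -2/(-16) = -2*(-1/16) = ⅛ ≈ 0.12500)
n(j, x) = -31/8 - x (n(j, x) = -4 + (⅛ - x) = -31/8 - x)
3411 + n(-15, q) = 3411 + (-31/8 - 1*(-38)) = 3411 + (-31/8 + 38) = 3411 + 273/8 = 27561/8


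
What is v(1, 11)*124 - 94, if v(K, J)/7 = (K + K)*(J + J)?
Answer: 38098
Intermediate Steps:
v(K, J) = 28*J*K (v(K, J) = 7*((K + K)*(J + J)) = 7*((2*K)*(2*J)) = 7*(4*J*K) = 28*J*K)
v(1, 11)*124 - 94 = (28*11*1)*124 - 94 = 308*124 - 94 = 38192 - 94 = 38098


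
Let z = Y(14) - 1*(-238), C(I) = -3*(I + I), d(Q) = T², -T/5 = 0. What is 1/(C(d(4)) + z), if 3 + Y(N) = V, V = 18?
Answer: 1/253 ≈ 0.0039526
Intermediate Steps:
Y(N) = 15 (Y(N) = -3 + 18 = 15)
T = 0 (T = -5*0 = 0)
d(Q) = 0 (d(Q) = 0² = 0)
C(I) = -6*I
z = 253 (z = 15 - 1*(-238) = 15 + 238 = 253)
1/(C(d(4)) + z) = 1/(-6*0 + 253) = 1/(0 + 253) = 1/253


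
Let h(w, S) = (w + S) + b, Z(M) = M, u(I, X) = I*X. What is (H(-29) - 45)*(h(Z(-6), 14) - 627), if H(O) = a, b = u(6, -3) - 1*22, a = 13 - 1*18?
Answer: 32950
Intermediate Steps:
a = -5 (a = 13 - 18 = -5)
b = -40 (b = 6*(-3) - 1*22 = -18 - 22 = -40)
h(w, S) = -40 + S + w (h(w, S) = (w + S) - 40 = (S + w) - 40 = -40 + S + w)
H(O) = -5
(H(-29) - 45)*(h(Z(-6), 14) - 627) = (-5 - 45)*((-40 + 14 - 6) - 627) = -50*(-32 - 627) = -50*(-659) = 32950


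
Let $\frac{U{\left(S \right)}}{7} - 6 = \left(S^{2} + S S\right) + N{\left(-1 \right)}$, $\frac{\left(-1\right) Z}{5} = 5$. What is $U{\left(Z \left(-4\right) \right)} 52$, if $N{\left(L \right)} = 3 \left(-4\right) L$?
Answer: $7286552$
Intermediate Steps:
$Z = -25$ ($Z = \left(-5\right) 5 = -25$)
$N{\left(L \right)} = - 12 L$
$U{\left(S \right)} = 126 + 14 S^{2}$ ($U{\left(S \right)} = 42 + 7 \left(\left(S^{2} + S S\right) - -12\right) = 42 + 7 \left(\left(S^{2} + S^{2}\right) + 12\right) = 42 + 7 \left(2 S^{2} + 12\right) = 42 + 7 \left(12 + 2 S^{2}\right) = 42 + \left(84 + 14 S^{2}\right) = 126 + 14 S^{2}$)
$U{\left(Z \left(-4\right) \right)} 52 = \left(126 + 14 \left(\left(-25\right) \left(-4\right)\right)^{2}\right) 52 = \left(126 + 14 \cdot 100^{2}\right) 52 = \left(126 + 14 \cdot 10000\right) 52 = \left(126 + 140000\right) 52 = 140126 \cdot 52 = 7286552$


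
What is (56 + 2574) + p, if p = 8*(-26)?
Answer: 2422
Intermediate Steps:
p = -208
(56 + 2574) + p = (56 + 2574) - 208 = 2630 - 208 = 2422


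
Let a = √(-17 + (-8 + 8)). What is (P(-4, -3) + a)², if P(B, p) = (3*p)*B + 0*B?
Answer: (36 + I*√17)² ≈ 1279.0 + 296.86*I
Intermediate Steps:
P(B, p) = 3*B*p (P(B, p) = 3*B*p + 0 = 3*B*p)
a = I*√17 (a = √(-17 + 0) = √(-17) = I*√17 ≈ 4.1231*I)
(P(-4, -3) + a)² = (3*(-4)*(-3) + I*√17)² = (36 + I*√17)²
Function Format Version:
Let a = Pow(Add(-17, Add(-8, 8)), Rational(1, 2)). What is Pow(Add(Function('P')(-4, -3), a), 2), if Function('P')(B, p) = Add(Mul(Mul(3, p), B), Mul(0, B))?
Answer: Pow(Add(36, Mul(I, Pow(17, Rational(1, 2)))), 2) ≈ Add(1279.0, Mul(296.86, I))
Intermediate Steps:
Function('P')(B, p) = Mul(3, B, p) (Function('P')(B, p) = Add(Mul(3, B, p), 0) = Mul(3, B, p))
a = Mul(I, Pow(17, Rational(1, 2))) (a = Pow(Add(-17, 0), Rational(1, 2)) = Pow(-17, Rational(1, 2)) = Mul(I, Pow(17, Rational(1, 2))) ≈ Mul(4.1231, I))
Pow(Add(Function('P')(-4, -3), a), 2) = Pow(Add(Mul(3, -4, -3), Mul(I, Pow(17, Rational(1, 2)))), 2) = Pow(Add(36, Mul(I, Pow(17, Rational(1, 2)))), 2)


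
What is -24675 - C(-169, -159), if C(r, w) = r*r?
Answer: -53236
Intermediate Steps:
C(r, w) = r**2
-24675 - C(-169, -159) = -24675 - 1*(-169)**2 = -24675 - 1*28561 = -24675 - 28561 = -53236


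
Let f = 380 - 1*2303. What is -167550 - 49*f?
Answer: -73323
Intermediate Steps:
f = -1923 (f = 380 - 2303 = -1923)
-167550 - 49*f = -167550 - 49*(-1923) = -167550 - 1*(-94227) = -167550 + 94227 = -73323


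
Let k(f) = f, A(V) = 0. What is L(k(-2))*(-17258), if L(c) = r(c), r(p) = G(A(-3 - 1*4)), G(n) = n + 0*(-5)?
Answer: 0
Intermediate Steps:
G(n) = n (G(n) = n + 0 = n)
r(p) = 0
L(c) = 0
L(k(-2))*(-17258) = 0*(-17258) = 0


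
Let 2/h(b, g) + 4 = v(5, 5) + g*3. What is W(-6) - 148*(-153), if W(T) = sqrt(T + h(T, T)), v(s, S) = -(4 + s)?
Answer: 22644 + 2*I*sqrt(1457)/31 ≈ 22644.0 + 2.4626*I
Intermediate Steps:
v(s, S) = -4 - s
h(b, g) = 2/(-13 + 3*g) (h(b, g) = 2/(-4 + ((-4 - 1*5) + g*3)) = 2/(-4 + ((-4 - 5) + 3*g)) = 2/(-4 + (-9 + 3*g)) = 2/(-13 + 3*g))
W(T) = sqrt(T + 2/(-13 + 3*T))
W(-6) - 148*(-153) = sqrt((2 - 6*(-13 + 3*(-6)))/(-13 + 3*(-6))) - 148*(-153) = sqrt((2 - 6*(-13 - 18))/(-13 - 18)) + 22644 = sqrt((2 - 6*(-31))/(-31)) + 22644 = sqrt(-(2 + 186)/31) + 22644 = sqrt(-1/31*188) + 22644 = sqrt(-188/31) + 22644 = 2*I*sqrt(1457)/31 + 22644 = 22644 + 2*I*sqrt(1457)/31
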